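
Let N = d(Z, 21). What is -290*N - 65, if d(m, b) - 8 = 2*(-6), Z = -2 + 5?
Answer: 1095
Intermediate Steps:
Z = 3
d(m, b) = -4 (d(m, b) = 8 + 2*(-6) = 8 - 12 = -4)
N = -4
-290*N - 65 = -290*(-4) - 65 = 1160 - 65 = 1095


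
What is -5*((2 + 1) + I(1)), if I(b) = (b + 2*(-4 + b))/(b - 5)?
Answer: -85/4 ≈ -21.250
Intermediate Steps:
I(b) = (-8 + 3*b)/(-5 + b) (I(b) = (b + (-8 + 2*b))/(-5 + b) = (-8 + 3*b)/(-5 + b))
-5*((2 + 1) + I(1)) = -5*((2 + 1) + (-8 + 3*1)/(-5 + 1)) = -5*(3 + (-8 + 3)/(-4)) = -5*(3 - ¼*(-5)) = -5*(3 + 5/4) = -5*17/4 = -85/4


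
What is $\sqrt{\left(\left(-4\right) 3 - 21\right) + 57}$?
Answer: $2 \sqrt{6} \approx 4.899$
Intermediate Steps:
$\sqrt{\left(\left(-4\right) 3 - 21\right) + 57} = \sqrt{\left(-12 - 21\right) + 57} = \sqrt{-33 + 57} = \sqrt{24} = 2 \sqrt{6}$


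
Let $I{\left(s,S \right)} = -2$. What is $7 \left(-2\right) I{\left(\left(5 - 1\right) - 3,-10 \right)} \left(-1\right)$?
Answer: $-28$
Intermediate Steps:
$7 \left(-2\right) I{\left(\left(5 - 1\right) - 3,-10 \right)} \left(-1\right) = 7 \left(-2\right) \left(-2\right) \left(-1\right) = \left(-14\right) \left(-2\right) \left(-1\right) = 28 \left(-1\right) = -28$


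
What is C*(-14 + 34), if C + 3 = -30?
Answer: -660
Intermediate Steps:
C = -33 (C = -3 - 30 = -33)
C*(-14 + 34) = -33*(-14 + 34) = -33*20 = -660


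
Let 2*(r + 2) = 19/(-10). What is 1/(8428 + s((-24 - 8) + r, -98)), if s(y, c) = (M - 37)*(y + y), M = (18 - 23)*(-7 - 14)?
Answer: 5/18374 ≈ 0.00027212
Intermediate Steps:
r = -59/20 (r = -2 + (19/(-10))/2 = -2 + (19*(-⅒))/2 = -2 + (½)*(-19/10) = -2 - 19/20 = -59/20 ≈ -2.9500)
M = 105 (M = -5*(-21) = 105)
s(y, c) = 136*y (s(y, c) = (105 - 37)*(y + y) = 68*(2*y) = 136*y)
1/(8428 + s((-24 - 8) + r, -98)) = 1/(8428 + 136*((-24 - 8) - 59/20)) = 1/(8428 + 136*(-32 - 59/20)) = 1/(8428 + 136*(-699/20)) = 1/(8428 - 23766/5) = 1/(18374/5) = 5/18374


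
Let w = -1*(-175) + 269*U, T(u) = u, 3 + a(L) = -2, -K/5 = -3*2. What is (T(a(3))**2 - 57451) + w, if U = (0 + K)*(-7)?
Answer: -113741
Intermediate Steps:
K = 30 (K = -(-15)*2 = -5*(-6) = 30)
a(L) = -5 (a(L) = -3 - 2 = -5)
U = -210 (U = (0 + 30)*(-7) = 30*(-7) = -210)
w = -56315 (w = -1*(-175) + 269*(-210) = 175 - 56490 = -56315)
(T(a(3))**2 - 57451) + w = ((-5)**2 - 57451) - 56315 = (25 - 57451) - 56315 = -57426 - 56315 = -113741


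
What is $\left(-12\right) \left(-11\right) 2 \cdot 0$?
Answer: $0$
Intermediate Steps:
$\left(-12\right) \left(-11\right) 2 \cdot 0 = 132 \cdot 0 = 0$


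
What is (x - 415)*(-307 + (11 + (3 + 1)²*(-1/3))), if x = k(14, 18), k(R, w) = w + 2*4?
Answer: 351656/3 ≈ 1.1722e+5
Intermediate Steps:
k(R, w) = 8 + w (k(R, w) = w + 8 = 8 + w)
x = 26 (x = 8 + 18 = 26)
(x - 415)*(-307 + (11 + (3 + 1)²*(-1/3))) = (26 - 415)*(-307 + (11 + (3 + 1)²*(-1/3))) = -389*(-307 + (11 + 4²*(-1*⅓))) = -389*(-307 + (11 + 16*(-⅓))) = -389*(-307 + (11 - 16/3)) = -389*(-307 + 17/3) = -389*(-904/3) = 351656/3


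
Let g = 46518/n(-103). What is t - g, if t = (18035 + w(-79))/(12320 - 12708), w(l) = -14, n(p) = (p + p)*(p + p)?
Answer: -195697035/4116292 ≈ -47.542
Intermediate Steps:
n(p) = 4*p² (n(p) = (2*p)*(2*p) = 4*p²)
t = -18021/388 (t = (18035 - 14)/(12320 - 12708) = 18021/(-388) = 18021*(-1/388) = -18021/388 ≈ -46.446)
g = 23259/21218 (g = 46518/((4*(-103)²)) = 46518/((4*10609)) = 46518/42436 = 46518*(1/42436) = 23259/21218 ≈ 1.0962)
t - g = -18021/388 - 1*23259/21218 = -18021/388 - 23259/21218 = -195697035/4116292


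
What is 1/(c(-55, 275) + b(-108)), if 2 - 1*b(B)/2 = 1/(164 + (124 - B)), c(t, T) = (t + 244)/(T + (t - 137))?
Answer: 16434/103075 ≈ 0.15944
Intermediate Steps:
c(t, T) = (244 + t)/(-137 + T + t) (c(t, T) = (244 + t)/(T + (-137 + t)) = (244 + t)/(-137 + T + t))
b(B) = 4 - 2/(288 - B) (b(B) = 4 - 2/(164 + (124 - B)) = 4 - 2/(288 - B))
1/(c(-55, 275) + b(-108)) = 1/((244 - 55)/(-137 + 275 - 55) + 2*(-575 + 2*(-108))/(-288 - 108)) = 1/(189/83 + 2*(-575 - 216)/(-396)) = 1/((1/83)*189 + 2*(-1/396)*(-791)) = 1/(189/83 + 791/198) = 1/(103075/16434) = 16434/103075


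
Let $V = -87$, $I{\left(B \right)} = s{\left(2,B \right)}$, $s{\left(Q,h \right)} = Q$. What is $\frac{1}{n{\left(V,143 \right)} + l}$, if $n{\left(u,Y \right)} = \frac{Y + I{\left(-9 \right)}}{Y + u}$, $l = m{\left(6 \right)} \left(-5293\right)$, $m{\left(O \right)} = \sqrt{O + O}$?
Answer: $- \frac{8120}{1054292408543} - \frac{33197696 \sqrt{3}}{1054292408543} \approx -5.4547 \cdot 10^{-5}$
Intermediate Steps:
$m{\left(O \right)} = \sqrt{2} \sqrt{O}$ ($m{\left(O \right)} = \sqrt{2 O} = \sqrt{2} \sqrt{O}$)
$I{\left(B \right)} = 2$
$l = - 10586 \sqrt{3}$ ($l = \sqrt{2} \sqrt{6} \left(-5293\right) = 2 \sqrt{3} \left(-5293\right) = - 10586 \sqrt{3} \approx -18336.0$)
$n{\left(u,Y \right)} = \frac{2 + Y}{Y + u}$ ($n{\left(u,Y \right)} = \frac{Y + 2}{Y + u} = \frac{2 + Y}{Y + u}$)
$\frac{1}{n{\left(V,143 \right)} + l} = \frac{1}{\frac{2 + 143}{143 - 87} - 10586 \sqrt{3}} = \frac{1}{\frac{1}{56} \cdot 145 - 10586 \sqrt{3}} = \frac{1}{\frac{145}{56} - 10586 \sqrt{3}}$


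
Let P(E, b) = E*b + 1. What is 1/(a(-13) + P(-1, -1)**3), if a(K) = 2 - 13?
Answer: -1/3 ≈ -0.33333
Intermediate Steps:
P(E, b) = 1 + E*b
a(K) = -11
1/(a(-13) + P(-1, -1)**3) = 1/(-11 + (1 - 1*(-1))**3) = 1/(-11 + (1 + 1)**3) = 1/(-11 + 2**3) = 1/(-11 + 8) = 1/(-3) = -1/3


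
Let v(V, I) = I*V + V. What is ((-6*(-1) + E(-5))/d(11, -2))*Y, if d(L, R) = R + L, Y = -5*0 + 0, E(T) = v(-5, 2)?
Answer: 0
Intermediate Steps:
v(V, I) = V + I*V
E(T) = -15 (E(T) = -5*(1 + 2) = -5*3 = -15)
Y = 0 (Y = 0 + 0 = 0)
d(L, R) = L + R
((-6*(-1) + E(-5))/d(11, -2))*Y = ((-6*(-1) - 15)/(11 - 2))*0 = ((6 - 15)/9)*0 = -9*1/9*0 = -1*0 = 0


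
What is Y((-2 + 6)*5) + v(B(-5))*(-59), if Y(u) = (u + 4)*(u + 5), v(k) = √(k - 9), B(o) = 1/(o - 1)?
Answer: 600 - 59*I*√330/6 ≈ 600.0 - 178.63*I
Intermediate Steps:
B(o) = 1/(-1 + o)
v(k) = √(-9 + k)
Y(u) = (4 + u)*(5 + u)
Y((-2 + 6)*5) + v(B(-5))*(-59) = (20 + ((-2 + 6)*5)² + 9*((-2 + 6)*5)) + √(-9 + 1/(-1 - 5))*(-59) = (20 + (4*5)² + 9*(4*5)) + √(-9 + 1/(-6))*(-59) = (20 + 20² + 9*20) + √(-9 - ⅙)*(-59) = (20 + 400 + 180) + √(-55/6)*(-59) = 600 + (I*√330/6)*(-59) = 600 - 59*I*√330/6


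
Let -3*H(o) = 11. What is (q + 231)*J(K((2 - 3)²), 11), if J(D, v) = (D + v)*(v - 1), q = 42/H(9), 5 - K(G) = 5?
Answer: 24150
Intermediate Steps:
H(o) = -11/3 (H(o) = -⅓*11 = -11/3)
K(G) = 0 (K(G) = 5 - 1*5 = 5 - 5 = 0)
q = -126/11 (q = 42/(-11/3) = 42*(-3/11) = -126/11 ≈ -11.455)
J(D, v) = (-1 + v)*(D + v) (J(D, v) = (D + v)*(-1 + v) = (-1 + v)*(D + v))
(q + 231)*J(K((2 - 3)²), 11) = (-126/11 + 231)*(11² - 1*0 - 1*11 + 0*11) = 2415*(121 + 0 - 11 + 0)/11 = (2415/11)*110 = 24150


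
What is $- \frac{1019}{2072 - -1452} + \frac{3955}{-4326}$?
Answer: $- \frac{1310401}{1088916} \approx -1.2034$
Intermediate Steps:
$- \frac{1019}{2072 - -1452} + \frac{3955}{-4326} = - \frac{1019}{2072 + 1452} + 3955 \left(- \frac{1}{4326}\right) = - \frac{1019}{3524} - \frac{565}{618} = - \frac{1310401}{1088916}$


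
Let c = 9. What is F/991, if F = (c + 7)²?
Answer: 256/991 ≈ 0.25833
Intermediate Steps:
F = 256 (F = (9 + 7)² = 16² = 256)
F/991 = 256/991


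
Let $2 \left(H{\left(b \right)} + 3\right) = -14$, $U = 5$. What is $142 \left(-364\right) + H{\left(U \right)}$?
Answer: $-51698$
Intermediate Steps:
$H{\left(b \right)} = -10$ ($H{\left(b \right)} = -3 + \frac{1}{2} \left(-14\right) = -3 - 7 = -10$)
$142 \left(-364\right) + H{\left(U \right)} = 142 \left(-364\right) - 10 = -51688 - 10 = -51698$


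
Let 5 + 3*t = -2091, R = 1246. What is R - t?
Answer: 5834/3 ≈ 1944.7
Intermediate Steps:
t = -2096/3 (t = -5/3 + (1/3)*(-2091) = -5/3 - 697 = -2096/3 ≈ -698.67)
R - t = 1246 - 1*(-2096/3) = 1246 + 2096/3 = 5834/3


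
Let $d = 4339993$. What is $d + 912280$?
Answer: $5252273$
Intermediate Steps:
$d + 912280 = 4339993 + 912280 = 5252273$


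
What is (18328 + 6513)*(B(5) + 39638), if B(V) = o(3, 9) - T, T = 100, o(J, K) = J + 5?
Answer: 982362186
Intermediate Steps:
o(J, K) = 5 + J
B(V) = -92 (B(V) = (5 + 3) - 1*100 = 8 - 100 = -92)
(18328 + 6513)*(B(5) + 39638) = (18328 + 6513)*(-92 + 39638) = 24841*39546 = 982362186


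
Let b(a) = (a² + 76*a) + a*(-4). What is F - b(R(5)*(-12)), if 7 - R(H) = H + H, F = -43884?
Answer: -47772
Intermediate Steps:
R(H) = 7 - 2*H (R(H) = 7 - (H + H) = 7 - 2*H)
b(a) = a² + 72*a (b(a) = (a² + 76*a) - 4*a = a² + 72*a)
F - b(R(5)*(-12)) = -43884 - (7 - 2*5)*(-12)*(72 + (7 - 2*5)*(-12)) = -43884 - (7 - 10)*(-12)*(72 + (7 - 10)*(-12)) = -43884 - (-3*(-12))*(72 - 3*(-12)) = -43884 - 36*(72 + 36) = -43884 - 36*108 = -43884 - 1*3888 = -43884 - 3888 = -47772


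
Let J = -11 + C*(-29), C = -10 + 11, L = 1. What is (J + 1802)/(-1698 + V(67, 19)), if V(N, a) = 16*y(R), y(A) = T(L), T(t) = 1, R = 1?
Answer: -881/841 ≈ -1.0476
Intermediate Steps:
y(A) = 1
C = 1
V(N, a) = 16 (V(N, a) = 16*1 = 16)
J = -40 (J = -11 + 1*(-29) = -11 - 29 = -40)
(J + 1802)/(-1698 + V(67, 19)) = (-40 + 1802)/(-1698 + 16) = 1762/(-1682) = 1762*(-1/1682) = -881/841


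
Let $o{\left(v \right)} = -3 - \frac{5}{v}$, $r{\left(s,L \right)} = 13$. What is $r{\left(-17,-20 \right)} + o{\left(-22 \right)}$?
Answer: $\frac{225}{22} \approx 10.227$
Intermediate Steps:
$o{\left(v \right)} = -3 - \frac{5}{v}$
$r{\left(-17,-20 \right)} + o{\left(-22 \right)} = 13 - \left(3 + \frac{5}{-22}\right) = 13 - \frac{61}{22} = \frac{225}{22}$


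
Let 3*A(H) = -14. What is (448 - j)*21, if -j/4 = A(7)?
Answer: 9016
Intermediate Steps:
A(H) = -14/3 (A(H) = (⅓)*(-14) = -14/3)
j = 56/3 (j = -4*(-14/3) = 56/3 ≈ 18.667)
(448 - j)*21 = (448 - 1*56/3)*21 = (448 - 56/3)*21 = (1288/3)*21 = 9016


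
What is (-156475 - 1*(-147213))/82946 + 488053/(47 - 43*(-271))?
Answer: 20186839369/485234100 ≈ 41.602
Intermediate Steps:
(-156475 - 1*(-147213))/82946 + 488053/(47 - 43*(-271)) = (-156475 + 147213)*(1/82946) + 488053/(47 + 11653) = -9262*1/82946 + 488053/11700 = -4631/41473 + 488053*(1/11700) = -4631/41473 + 488053/11700 = 20186839369/485234100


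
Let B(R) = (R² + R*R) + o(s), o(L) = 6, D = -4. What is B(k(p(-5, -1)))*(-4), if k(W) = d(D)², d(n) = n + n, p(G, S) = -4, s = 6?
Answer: -32792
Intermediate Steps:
d(n) = 2*n
k(W) = 64 (k(W) = (2*(-4))² = (-8)² = 64)
B(R) = 6 + 2*R² (B(R) = (R² + R*R) + 6 = (R² + R²) + 6 = 2*R² + 6 = 6 + 2*R²)
B(k(p(-5, -1)))*(-4) = (6 + 2*64²)*(-4) = (6 + 2*4096)*(-4) = (6 + 8192)*(-4) = 8198*(-4) = -32792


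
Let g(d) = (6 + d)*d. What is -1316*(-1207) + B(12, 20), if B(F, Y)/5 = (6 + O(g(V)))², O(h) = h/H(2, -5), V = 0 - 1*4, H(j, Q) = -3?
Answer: 14299088/9 ≈ 1.5888e+6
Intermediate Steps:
V = -4 (V = 0 - 4 = -4)
g(d) = d*(6 + d)
O(h) = -h/3 (O(h) = h/(-3) = h*(-⅓) = -h/3)
B(F, Y) = 3380/9 (B(F, Y) = 5*(6 - (-4)*(6 - 4)/3)² = 5*(6 - (-4)*2/3)² = 5*(6 - ⅓*(-8))² = 5*(6 + 8/3)² = 5*(26/3)² = 5*(676/9) = 3380/9)
-1316*(-1207) + B(12, 20) = -1316*(-1207) + 3380/9 = 1588412 + 3380/9 = 14299088/9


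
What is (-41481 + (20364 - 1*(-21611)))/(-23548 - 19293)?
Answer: -494/42841 ≈ -0.011531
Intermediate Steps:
(-41481 + (20364 - 1*(-21611)))/(-23548 - 19293) = (-41481 + (20364 + 21611))/(-42841) = (-41481 + 41975)*(-1/42841) = 494*(-1/42841) = -494/42841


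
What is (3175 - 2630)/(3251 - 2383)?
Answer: 545/868 ≈ 0.62788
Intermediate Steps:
(3175 - 2630)/(3251 - 2383) = 545/868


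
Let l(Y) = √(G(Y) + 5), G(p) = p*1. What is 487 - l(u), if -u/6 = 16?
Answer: 487 - I*√91 ≈ 487.0 - 9.5394*I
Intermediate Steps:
u = -96 (u = -6*16 = -96)
G(p) = p
l(Y) = √(5 + Y) (l(Y) = √(Y + 5) = √(5 + Y))
487 - l(u) = 487 - √(5 - 96) = 487 - √(-91) = 487 - I*√91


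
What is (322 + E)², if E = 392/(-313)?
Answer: 10078955236/97969 ≈ 1.0288e+5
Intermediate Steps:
E = -392/313 (E = 392*(-1/313) = -392/313 ≈ -1.2524)
(322 + E)² = (322 - 392/313)² = (100394/313)² = 10078955236/97969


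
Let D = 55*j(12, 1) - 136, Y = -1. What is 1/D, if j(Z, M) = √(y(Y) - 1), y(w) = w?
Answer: -68/12273 - 55*I*√2/24546 ≈ -0.0055406 - 0.0031688*I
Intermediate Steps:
j(Z, M) = I*√2 (j(Z, M) = √(-1 - 1) = √(-2) = I*√2)
D = -136 + 55*I*√2 (D = 55*(I*√2) - 136 = 55*I*√2 - 136 = -136 + 55*I*√2 ≈ -136.0 + 77.782*I)
1/D = 1/(-136 + 55*I*√2)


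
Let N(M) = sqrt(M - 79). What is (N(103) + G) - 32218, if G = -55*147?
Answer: -40303 + 2*sqrt(6) ≈ -40298.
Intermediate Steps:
G = -8085 (G = -1*8085 = -8085)
N(M) = sqrt(-79 + M)
(N(103) + G) - 32218 = (sqrt(-79 + 103) - 8085) - 32218 = (sqrt(24) - 8085) - 32218 = (2*sqrt(6) - 8085) - 32218 = (-8085 + 2*sqrt(6)) - 32218 = -40303 + 2*sqrt(6)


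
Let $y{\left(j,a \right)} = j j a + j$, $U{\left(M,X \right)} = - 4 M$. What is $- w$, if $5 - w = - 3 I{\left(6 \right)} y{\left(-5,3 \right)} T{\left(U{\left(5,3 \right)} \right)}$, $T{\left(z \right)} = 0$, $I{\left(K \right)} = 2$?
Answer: $-5$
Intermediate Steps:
$y{\left(j,a \right)} = j + a j^{2}$ ($y{\left(j,a \right)} = j^{2} a + j = a j^{2} + j = j + a j^{2}$)
$w = 5$ ($w = 5 - \left(-3\right) 2 \left(- 5 \left(1 + 3 \left(-5\right)\right)\right) 0 = 5 - - 6 \left(- 5 \left(1 - 15\right)\right) 0 = 5 - - 6 \left(\left(-5\right) \left(-14\right)\right) 0 = 5 - \left(-6\right) 70 \cdot 0 = 5 - \left(-420\right) 0 = 5 - 0 = 5 + 0 = 5$)
$- w = \left(-1\right) 5 = -5$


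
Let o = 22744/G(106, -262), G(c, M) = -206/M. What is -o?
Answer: -2979464/103 ≈ -28927.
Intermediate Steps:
o = 2979464/103 (o = 22744/((-206/(-262))) = 22744/((-206*(-1/262))) = 22744/(103/131) = 22744*(131/103) = 2979464/103 ≈ 28927.)
-o = -1*2979464/103 = -2979464/103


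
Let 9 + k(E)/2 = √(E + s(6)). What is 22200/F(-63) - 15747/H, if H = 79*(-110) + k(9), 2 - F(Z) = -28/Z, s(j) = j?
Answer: 1894074338433/132701107 + 15747*√15/37914602 ≈ 14273.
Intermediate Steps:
F(Z) = 2 + 28/Z (F(Z) = 2 - (-28)/Z = 2 + 28/Z)
k(E) = -18 + 2*√(6 + E) (k(E) = -18 + 2*√(E + 6) = -18 + 2*√(6 + E))
H = -8708 + 2*√15 (H = 79*(-110) + (-18 + 2*√(6 + 9)) = -8690 + (-18 + 2*√15) = -8708 + 2*√15 ≈ -8700.3)
22200/F(-63) - 15747/H = 22200/(2 + 28/(-63)) - 15747/(-8708 + 2*√15) = 22200/(2 + 28*(-1/63)) - 15747/(-8708 + 2*√15) = 22200/(2 - 4/9) - 15747/(-8708 + 2*√15) = 22200/(14/9) - 15747/(-8708 + 2*√15) = 22200*(9/14) - 15747/(-8708 + 2*√15) = 99900/7 - 15747/(-8708 + 2*√15)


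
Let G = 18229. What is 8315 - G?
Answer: -9914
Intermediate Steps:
8315 - G = 8315 - 1*18229 = 8315 - 18229 = -9914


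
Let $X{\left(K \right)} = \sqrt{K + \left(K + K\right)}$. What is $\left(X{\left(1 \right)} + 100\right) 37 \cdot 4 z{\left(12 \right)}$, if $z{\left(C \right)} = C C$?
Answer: $2131200 + 21312 \sqrt{3} \approx 2.1681 \cdot 10^{6}$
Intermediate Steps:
$X{\left(K \right)} = \sqrt{3} \sqrt{K}$ ($X{\left(K \right)} = \sqrt{K + 2 K} = \sqrt{3 K} = \sqrt{3} \sqrt{K}$)
$z{\left(C \right)} = C^{2}$
$\left(X{\left(1 \right)} + 100\right) 37 \cdot 4 z{\left(12 \right)} = \left(\sqrt{3} \sqrt{1} + 100\right) 37 \cdot 4 \cdot 12^{2} = \left(\sqrt{3} \cdot 1 + 100\right) 148 \cdot 144 = \left(\sqrt{3} + 100\right) 148 \cdot 144 = \left(100 + \sqrt{3}\right) 148 \cdot 144 = \left(14800 + 148 \sqrt{3}\right) 144 = 2131200 + 21312 \sqrt{3}$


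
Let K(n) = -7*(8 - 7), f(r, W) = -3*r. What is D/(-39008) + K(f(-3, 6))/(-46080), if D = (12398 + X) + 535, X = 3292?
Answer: -23355467/56171520 ≈ -0.41579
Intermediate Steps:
D = 16225 (D = (12398 + 3292) + 535 = 15690 + 535 = 16225)
K(n) = -7 (K(n) = -7*1 = -7)
D/(-39008) + K(f(-3, 6))/(-46080) = 16225/(-39008) - 7/(-46080) = 16225*(-1/39008) - 7*(-1/46080) = -16225/39008 + 7/46080 = -23355467/56171520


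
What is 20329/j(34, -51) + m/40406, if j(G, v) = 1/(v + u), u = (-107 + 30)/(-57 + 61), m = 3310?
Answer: -115408600527/80812 ≈ -1.4281e+6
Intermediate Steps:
u = -77/4 ≈ -19.250
j(G, v) = 1/(-77/4 + v) (j(G, v) = 1/(v - 77/4) = 1/(-77/4 + v))
20329/j(34, -51) + m/40406 = 20329/((4/(-77 + 4*(-51)))) + 3310/40406 = 20329/((4/(-77 - 204))) + 3310*(1/40406) = 20329/((4/(-281))) + 1655/20203 = 20329/((4*(-1/281))) + 1655/20203 = 20329/(-4/281) + 1655/20203 = 20329*(-281/4) + 1655/20203 = -5712449/4 + 1655/20203 = -115408600527/80812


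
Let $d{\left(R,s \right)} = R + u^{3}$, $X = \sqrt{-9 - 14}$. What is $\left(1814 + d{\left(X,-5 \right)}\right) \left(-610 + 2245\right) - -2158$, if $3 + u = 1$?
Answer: $2954968 + 1635 i \sqrt{23} \approx 2.955 \cdot 10^{6} + 7841.2 i$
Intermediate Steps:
$u = -2$ ($u = -3 + 1 = -2$)
$X = i \sqrt{23}$ ($X = \sqrt{-23} = i \sqrt{23} \approx 4.7958 i$)
$d{\left(R,s \right)} = -8 + R$ ($d{\left(R,s \right)} = R + \left(-2\right)^{3} = R - 8 = -8 + R$)
$\left(1814 + d{\left(X,-5 \right)}\right) \left(-610 + 2245\right) - -2158 = \left(1814 - \left(8 - i \sqrt{23}\right)\right) \left(-610 + 2245\right) - -2158 = \left(1806 + i \sqrt{23}\right) 1635 + 2158 = \left(2952810 + 1635 i \sqrt{23}\right) + 2158 = 2954968 + 1635 i \sqrt{23}$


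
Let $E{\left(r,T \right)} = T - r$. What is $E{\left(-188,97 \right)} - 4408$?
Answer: $-4123$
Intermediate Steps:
$E{\left(-188,97 \right)} - 4408 = \left(97 - -188\right) - 4408 = \left(97 + 188\right) - 4408 = 285 - 4408 = -4123$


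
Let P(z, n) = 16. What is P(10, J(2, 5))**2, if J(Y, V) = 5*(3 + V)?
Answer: 256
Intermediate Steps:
J(Y, V) = 15 + 5*V
P(10, J(2, 5))**2 = 16**2 = 256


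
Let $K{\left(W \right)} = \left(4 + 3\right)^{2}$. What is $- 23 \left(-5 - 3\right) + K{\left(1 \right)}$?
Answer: $233$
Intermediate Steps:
$K{\left(W \right)} = 49$ ($K{\left(W \right)} = 7^{2} = 49$)
$- 23 \left(-5 - 3\right) + K{\left(1 \right)} = - 23 \left(-5 - 3\right) + 49 = \left(-23\right) \left(-8\right) + 49 = 184 + 49 = 233$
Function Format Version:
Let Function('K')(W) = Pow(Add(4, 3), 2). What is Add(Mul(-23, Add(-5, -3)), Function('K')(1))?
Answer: 233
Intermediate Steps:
Function('K')(W) = 49 (Function('K')(W) = Pow(7, 2) = 49)
Add(Mul(-23, Add(-5, -3)), Function('K')(1)) = Add(Mul(-23, Add(-5, -3)), 49) = Add(Mul(-23, -8), 49) = Add(184, 49) = 233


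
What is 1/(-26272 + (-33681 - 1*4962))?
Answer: -1/64915 ≈ -1.5405e-5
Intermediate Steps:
1/(-26272 + (-33681 - 1*4962)) = 1/(-26272 + (-33681 - 4962)) = 1/(-26272 - 38643) = 1/(-64915) = -1/64915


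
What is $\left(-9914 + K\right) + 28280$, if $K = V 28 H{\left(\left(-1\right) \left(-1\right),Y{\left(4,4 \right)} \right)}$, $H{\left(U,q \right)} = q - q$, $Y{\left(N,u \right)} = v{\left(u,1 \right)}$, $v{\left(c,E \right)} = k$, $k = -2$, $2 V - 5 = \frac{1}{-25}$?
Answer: $18366$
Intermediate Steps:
$V = \frac{62}{25}$ ($V = \frac{5}{2} + \frac{1}{2 \left(-25\right)} = \frac{5}{2} + \frac{1}{2} \left(- \frac{1}{25}\right) = \frac{5}{2} - \frac{1}{50} = \frac{62}{25} \approx 2.48$)
$v{\left(c,E \right)} = -2$
$Y{\left(N,u \right)} = -2$
$H{\left(U,q \right)} = 0$
$K = 0$ ($K = \frac{62}{25} \cdot 28 \cdot 0 = \frac{1736}{25} \cdot 0 = 0$)
$\left(-9914 + K\right) + 28280 = \left(-9914 + 0\right) + 28280 = -9914 + 28280 = 18366$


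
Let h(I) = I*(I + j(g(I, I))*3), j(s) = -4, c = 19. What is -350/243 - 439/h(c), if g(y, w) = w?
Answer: -153227/32319 ≈ -4.7411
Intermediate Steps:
h(I) = I*(-12 + I) (h(I) = I*(I - 4*3) = I*(I - 12) = I*(-12 + I))
-350/243 - 439/h(c) = -350/243 - 439*1/(19*(-12 + 19)) = -350*1/243 - 439/(19*7) = -350/243 - 439/133 = -153227/32319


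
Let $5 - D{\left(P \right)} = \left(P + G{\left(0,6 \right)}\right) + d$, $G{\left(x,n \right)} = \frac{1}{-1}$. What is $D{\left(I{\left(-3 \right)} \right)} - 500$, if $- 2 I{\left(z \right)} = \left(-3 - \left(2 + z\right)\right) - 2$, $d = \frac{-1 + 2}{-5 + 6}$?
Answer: $-497$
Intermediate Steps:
$G{\left(x,n \right)} = -1$
$d = 1$ ($d = 1 \cdot 1^{-1} = 1 \cdot 1 = 1$)
$I{\left(z \right)} = \frac{7}{2} + \frac{z}{2}$ ($I{\left(z \right)} = - \frac{\left(-3 - \left(2 + z\right)\right) - 2}{2} = - \frac{\left(-5 - z\right) - 2}{2} = - \frac{-7 - z}{2} = \frac{7}{2} + \frac{z}{2}$)
$D{\left(P \right)} = 5 - P$ ($D{\left(P \right)} = 5 - \left(\left(P - 1\right) + 1\right) = 5 - \left(\left(-1 + P\right) + 1\right) = 5 - P$)
$D{\left(I{\left(-3 \right)} \right)} - 500 = \left(5 - \left(\frac{7}{2} + \frac{1}{2} \left(-3\right)\right)\right) - 500 = \left(5 - \left(\frac{7}{2} - \frac{3}{2}\right)\right) - 500 = \left(5 - 2\right) - 500 = 3 - 500 = -497$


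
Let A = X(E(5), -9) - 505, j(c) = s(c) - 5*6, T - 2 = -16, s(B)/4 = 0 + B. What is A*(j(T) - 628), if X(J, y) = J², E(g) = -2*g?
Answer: 289170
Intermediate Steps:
s(B) = 4*B (s(B) = 4*(0 + B) = 4*B)
T = -14 (T = 2 - 16 = -14)
j(c) = -30 + 4*c (j(c) = 4*c - 5*6 = 4*c - 30 = -30 + 4*c)
A = -405 (A = (-2*5)² - 505 = (-10)² - 505 = 100 - 505 = -405)
A*(j(T) - 628) = -405*((-30 + 4*(-14)) - 628) = -405*((-30 - 56) - 628) = -405*(-86 - 628) = -405*(-714) = 289170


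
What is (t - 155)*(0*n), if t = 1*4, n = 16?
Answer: 0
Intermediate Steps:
t = 4
(t - 155)*(0*n) = (4 - 155)*(0*16) = -151*0 = 0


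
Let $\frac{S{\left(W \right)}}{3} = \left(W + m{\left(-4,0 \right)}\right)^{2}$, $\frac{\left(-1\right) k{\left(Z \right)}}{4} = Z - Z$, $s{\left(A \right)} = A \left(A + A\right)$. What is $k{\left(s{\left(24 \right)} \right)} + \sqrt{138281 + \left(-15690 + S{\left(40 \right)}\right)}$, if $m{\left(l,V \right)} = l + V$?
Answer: $\sqrt{126479} \approx 355.64$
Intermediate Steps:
$m{\left(l,V \right)} = V + l$
$s{\left(A \right)} = 2 A^{2}$ ($s{\left(A \right)} = A 2 A = 2 A^{2}$)
$k{\left(Z \right)} = 0$ ($k{\left(Z \right)} = - 4 \left(Z - Z\right) = \left(-4\right) 0 = 0$)
$S{\left(W \right)} = 3 \left(-4 + W\right)^{2}$ ($S{\left(W \right)} = 3 \left(W + \left(0 - 4\right)\right)^{2} = 3 \left(W - 4\right)^{2} = 3 \left(-4 + W\right)^{2}$)
$k{\left(s{\left(24 \right)} \right)} + \sqrt{138281 + \left(-15690 + S{\left(40 \right)}\right)} = 0 + \sqrt{138281 - \left(15690 - 3 \left(-4 + 40\right)^{2}\right)} = 0 + \sqrt{138281 - \left(15690 - 3 \cdot 36^{2}\right)} = 0 + \sqrt{138281 + \left(-15690 + 3 \cdot 1296\right)} = 0 + \sqrt{138281 + \left(-15690 + 3888\right)} = 0 + \sqrt{138281 - 11802} = 0 + \sqrt{126479} = \sqrt{126479}$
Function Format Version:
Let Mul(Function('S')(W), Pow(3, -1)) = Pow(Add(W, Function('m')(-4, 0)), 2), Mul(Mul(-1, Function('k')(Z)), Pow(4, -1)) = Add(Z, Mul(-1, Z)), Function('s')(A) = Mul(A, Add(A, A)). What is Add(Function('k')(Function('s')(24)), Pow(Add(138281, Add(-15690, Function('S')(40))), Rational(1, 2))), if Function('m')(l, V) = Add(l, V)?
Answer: Pow(126479, Rational(1, 2)) ≈ 355.64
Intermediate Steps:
Function('m')(l, V) = Add(V, l)
Function('s')(A) = Mul(2, Pow(A, 2)) (Function('s')(A) = Mul(A, Mul(2, A)) = Mul(2, Pow(A, 2)))
Function('k')(Z) = 0 (Function('k')(Z) = Mul(-4, Add(Z, Mul(-1, Z))) = Mul(-4, 0) = 0)
Function('S')(W) = Mul(3, Pow(Add(-4, W), 2)) (Function('S')(W) = Mul(3, Pow(Add(W, Add(0, -4)), 2)) = Mul(3, Pow(Add(W, -4), 2)) = Mul(3, Pow(Add(-4, W), 2)))
Add(Function('k')(Function('s')(24)), Pow(Add(138281, Add(-15690, Function('S')(40))), Rational(1, 2))) = Add(0, Pow(Add(138281, Add(-15690, Mul(3, Pow(Add(-4, 40), 2)))), Rational(1, 2))) = Add(0, Pow(Add(138281, Add(-15690, Mul(3, Pow(36, 2)))), Rational(1, 2))) = Add(0, Pow(Add(138281, Add(-15690, Mul(3, 1296))), Rational(1, 2))) = Add(0, Pow(Add(138281, Add(-15690, 3888)), Rational(1, 2))) = Add(0, Pow(Add(138281, -11802), Rational(1, 2))) = Add(0, Pow(126479, Rational(1, 2))) = Pow(126479, Rational(1, 2))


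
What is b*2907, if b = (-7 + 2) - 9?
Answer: -40698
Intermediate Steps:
b = -14 (b = -5 - 9 = -14)
b*2907 = -14*2907 = -40698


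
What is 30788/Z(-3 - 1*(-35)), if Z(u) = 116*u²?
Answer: 7697/29696 ≈ 0.25919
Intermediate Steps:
30788/Z(-3 - 1*(-35)) = 30788/((116*(-3 - 1*(-35))²)) = 30788/((116*(-3 + 35)²)) = 30788/((116*32²)) = 30788/((116*1024)) = 30788/118784 = 30788*(1/118784) = 7697/29696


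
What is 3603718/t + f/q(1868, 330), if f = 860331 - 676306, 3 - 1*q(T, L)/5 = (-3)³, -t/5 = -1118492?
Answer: 5148465046/4194345 ≈ 1227.5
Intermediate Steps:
t = 5592460 (t = -5*(-1118492) = 5592460)
q(T, L) = 150 (q(T, L) = 15 - 5*(-3)³ = 15 - 5*(-27) = 15 + 135 = 150)
f = 184025
3603718/t + f/q(1868, 330) = 3603718/5592460 + 184025/150 = 3603718*(1/5592460) + 184025*(1/150) = 1801859/2796230 + 7361/6 = 5148465046/4194345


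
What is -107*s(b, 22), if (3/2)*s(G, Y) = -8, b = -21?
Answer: 1712/3 ≈ 570.67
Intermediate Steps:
s(G, Y) = -16/3 (s(G, Y) = (⅔)*(-8) = -16/3)
-107*s(b, 22) = -107*(-16/3) = 1712/3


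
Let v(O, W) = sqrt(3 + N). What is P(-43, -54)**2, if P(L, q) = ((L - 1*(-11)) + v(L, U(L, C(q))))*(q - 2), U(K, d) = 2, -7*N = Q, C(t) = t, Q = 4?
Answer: 3218880 - 28672*sqrt(119) ≈ 2.9061e+6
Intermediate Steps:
N = -4/7 (N = -1/7*4 = -4/7 ≈ -0.57143)
v(O, W) = sqrt(119)/7 (v(O, W) = sqrt(3 - 4/7) = sqrt(17/7) = sqrt(119)/7)
P(L, q) = (-2 + q)*(11 + L + sqrt(119)/7) (P(L, q) = ((L - 1*(-11)) + sqrt(119)/7)*(q - 2) = ((L + 11) + sqrt(119)/7)*(-2 + q) = ((11 + L) + sqrt(119)/7)*(-2 + q) = (11 + L + sqrt(119)/7)*(-2 + q) = (-2 + q)*(11 + L + sqrt(119)/7))
P(-43, -54)**2 = (-22 - 2*(-43) + 11*(-54) - 2*sqrt(119)/7 - 43*(-54) + (1/7)*(-54)*sqrt(119))**2 = (-22 + 86 - 594 - 2*sqrt(119)/7 + 2322 - 54*sqrt(119)/7)**2 = (1792 - 8*sqrt(119))**2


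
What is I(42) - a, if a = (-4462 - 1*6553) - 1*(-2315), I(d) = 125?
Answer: 8825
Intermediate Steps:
a = -8700 (a = (-4462 - 6553) + 2315 = -11015 + 2315 = -8700)
I(42) - a = 125 - 1*(-8700) = 125 + 8700 = 8825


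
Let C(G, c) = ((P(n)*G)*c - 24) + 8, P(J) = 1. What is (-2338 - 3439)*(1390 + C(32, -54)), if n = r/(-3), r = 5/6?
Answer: 2045058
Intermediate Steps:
r = ⅚ (r = 5*(⅙) = ⅚ ≈ 0.83333)
n = -5/18 (n = (⅚)/(-3) = (⅚)*(-⅓) = -5/18 ≈ -0.27778)
C(G, c) = -16 + G*c (C(G, c) = ((1*G)*c - 24) + 8 = (G*c - 24) + 8 = (-24 + G*c) + 8 = -16 + G*c)
(-2338 - 3439)*(1390 + C(32, -54)) = (-2338 - 3439)*(1390 + (-16 + 32*(-54))) = -5777*(1390 + (-16 - 1728)) = -5777*(1390 - 1744) = -5777*(-354) = 2045058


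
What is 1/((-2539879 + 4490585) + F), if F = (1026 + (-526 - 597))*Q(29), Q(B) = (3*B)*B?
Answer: 1/1705975 ≈ 5.8617e-7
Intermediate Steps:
Q(B) = 3*B²
F = -244731 (F = (1026 + (-526 - 597))*(3*29²) = (1026 - 1123)*(3*841) = -97*2523 = -244731)
1/((-2539879 + 4490585) + F) = 1/((-2539879 + 4490585) - 244731) = 1/(1950706 - 244731) = 1/1705975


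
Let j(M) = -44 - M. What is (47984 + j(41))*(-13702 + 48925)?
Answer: 1687146477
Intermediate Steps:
(47984 + j(41))*(-13702 + 48925) = (47984 + (-44 - 1*41))*(-13702 + 48925) = (47984 + (-44 - 41))*35223 = (47984 - 85)*35223 = 47899*35223 = 1687146477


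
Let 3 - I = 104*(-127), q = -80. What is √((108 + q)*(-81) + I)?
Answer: √10943 ≈ 104.61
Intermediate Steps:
I = 13211 (I = 3 - 104*(-127) = 3 - 1*(-13208) = 3 + 13208 = 13211)
√((108 + q)*(-81) + I) = √((108 - 80)*(-81) + 13211) = √(28*(-81) + 13211) = √(-2268 + 13211) = √10943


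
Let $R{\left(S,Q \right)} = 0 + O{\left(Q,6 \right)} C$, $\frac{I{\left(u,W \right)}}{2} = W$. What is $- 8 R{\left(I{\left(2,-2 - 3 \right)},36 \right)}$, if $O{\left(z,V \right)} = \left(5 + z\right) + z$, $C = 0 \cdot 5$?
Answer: $0$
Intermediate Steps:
$C = 0$
$I{\left(u,W \right)} = 2 W$
$O{\left(z,V \right)} = 5 + 2 z$
$R{\left(S,Q \right)} = 0$ ($R{\left(S,Q \right)} = 0 + \left(5 + 2 Q\right) 0 = 0 + 0 = 0$)
$- 8 R{\left(I{\left(2,-2 - 3 \right)},36 \right)} = \left(-8\right) 0 = 0$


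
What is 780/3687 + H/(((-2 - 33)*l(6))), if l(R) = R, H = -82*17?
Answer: 883913/129045 ≈ 6.8496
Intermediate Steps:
H = -1394
780/3687 + H/(((-2 - 33)*l(6))) = 780/3687 - 1394*1/(6*(-2 - 33)) = 780*(1/3687) - 1394/((-35*6)) = 260/1229 - 1394/(-210) = 260/1229 - 1394*(-1/210) = 260/1229 + 697/105 = 883913/129045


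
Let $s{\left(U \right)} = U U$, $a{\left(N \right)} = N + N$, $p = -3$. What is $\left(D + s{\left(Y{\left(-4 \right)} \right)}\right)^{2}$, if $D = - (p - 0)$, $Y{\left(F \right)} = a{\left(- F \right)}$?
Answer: $4489$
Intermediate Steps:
$a{\left(N \right)} = 2 N$
$Y{\left(F \right)} = - 2 F$ ($Y{\left(F \right)} = 2 \left(- F\right) = - 2 F$)
$s{\left(U \right)} = U^{2}$
$D = 3$ ($D = - (-3 - 0) = - (-3 + 0) = \left(-1\right) \left(-3\right) = 3$)
$\left(D + s{\left(Y{\left(-4 \right)} \right)}\right)^{2} = \left(3 + \left(\left(-2\right) \left(-4\right)\right)^{2}\right)^{2} = \left(3 + 8^{2}\right)^{2} = \left(3 + 64\right)^{2} = 67^{2} = 4489$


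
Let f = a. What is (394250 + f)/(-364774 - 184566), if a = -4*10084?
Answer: -16087/24970 ≈ -0.64425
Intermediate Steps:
a = -40336
f = -40336
(394250 + f)/(-364774 - 184566) = (394250 - 40336)/(-364774 - 184566) = 353914/(-549340) = 353914*(-1/549340) = -16087/24970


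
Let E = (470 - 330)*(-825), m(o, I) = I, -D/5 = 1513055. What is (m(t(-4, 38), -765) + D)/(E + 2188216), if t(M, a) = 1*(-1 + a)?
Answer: -1891510/518179 ≈ -3.6503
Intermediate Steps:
D = -7565275 (D = -5*1513055 = -7565275)
t(M, a) = -1 + a
E = -115500 (E = 140*(-825) = -115500)
(m(t(-4, 38), -765) + D)/(E + 2188216) = (-765 - 7565275)/(-115500 + 2188216) = -7566040/2072716 = -7566040*1/2072716 = -1891510/518179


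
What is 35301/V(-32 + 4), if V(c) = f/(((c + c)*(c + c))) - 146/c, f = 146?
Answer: 55351968/8249 ≈ 6710.1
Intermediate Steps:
V(c) = -146/c + 73/(2*c²) (V(c) = 146/(((c + c)*(c + c))) - 146/c = 146/(((2*c)*(2*c))) - 146/c = 146/((4*c²)) - 146/c = 146*(1/(4*c²)) - 146/c = 73/(2*c²) - 146/c = -146/c + 73/(2*c²))
35301/V(-32 + 4) = 35301/((73*(1 - 4*(-32 + 4))/(2*(-32 + 4)²))) = 35301/(((73/2)*(1 - 4*(-28))/(-28)²)) = 35301/(((73/2)*(1/784)*(1 + 112))) = 35301/(((73/2)*(1/784)*113)) = 35301/(8249/1568) = 35301*(1568/8249) = 55351968/8249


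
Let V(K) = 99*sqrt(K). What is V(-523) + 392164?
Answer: 392164 + 99*I*sqrt(523) ≈ 3.9216e+5 + 2264.1*I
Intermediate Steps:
V(-523) + 392164 = 99*sqrt(-523) + 392164 = 99*(I*sqrt(523)) + 392164 = 99*I*sqrt(523) + 392164 = 392164 + 99*I*sqrt(523)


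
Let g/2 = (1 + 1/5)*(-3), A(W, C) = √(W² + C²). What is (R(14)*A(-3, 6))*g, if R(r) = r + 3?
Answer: -1836*√5/5 ≈ -821.08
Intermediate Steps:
R(r) = 3 + r
A(W, C) = √(C² + W²)
g = -36/5 (g = 2*((1 + 1/5)*(-3)) = 2*((1 + ⅕)*(-3)) = 2*((6/5)*(-3)) = 2*(-18/5) = -36/5 ≈ -7.2000)
(R(14)*A(-3, 6))*g = ((3 + 14)*√(6² + (-3)²))*(-36/5) = (17*√(36 + 9))*(-36/5) = (17*√45)*(-36/5) = (17*(3*√5))*(-36/5) = (51*√5)*(-36/5) = -1836*√5/5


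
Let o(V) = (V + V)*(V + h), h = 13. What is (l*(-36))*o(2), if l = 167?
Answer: -360720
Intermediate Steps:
o(V) = 2*V*(13 + V) (o(V) = (V + V)*(V + 13) = (2*V)*(13 + V) = 2*V*(13 + V))
(l*(-36))*o(2) = (167*(-36))*(2*2*(13 + 2)) = -12024*2*15 = -6012*60 = -360720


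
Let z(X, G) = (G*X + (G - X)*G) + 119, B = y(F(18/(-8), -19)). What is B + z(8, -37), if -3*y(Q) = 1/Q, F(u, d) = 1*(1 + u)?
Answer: 22324/15 ≈ 1488.3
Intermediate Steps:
F(u, d) = 1 + u
y(Q) = -1/(3*Q)
B = 4/15 (B = -1/(3*(1 + 18/(-8))) = -1/(3*(1 + 18*(-⅛))) = -1/(3*(1 - 9/4)) = -1/(3*(-5/4)) = -⅓*(-⅘) = 4/15 ≈ 0.26667)
z(X, G) = 119 + G*X + G*(G - X) (z(X, G) = (G*X + G*(G - X)) + 119 = 119 + G*X + G*(G - X))
B + z(8, -37) = 4/15 + (119 + (-37)²) = 4/15 + (119 + 1369) = 4/15 + 1488 = 22324/15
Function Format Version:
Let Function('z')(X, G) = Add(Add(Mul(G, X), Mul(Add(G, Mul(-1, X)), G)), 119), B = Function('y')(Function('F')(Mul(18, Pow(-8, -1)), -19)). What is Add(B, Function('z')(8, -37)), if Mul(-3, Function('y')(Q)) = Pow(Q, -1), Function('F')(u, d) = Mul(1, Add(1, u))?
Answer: Rational(22324, 15) ≈ 1488.3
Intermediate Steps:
Function('F')(u, d) = Add(1, u)
Function('y')(Q) = Mul(Rational(-1, 3), Pow(Q, -1))
B = Rational(4, 15) (B = Mul(Rational(-1, 3), Pow(Add(1, Mul(18, Pow(-8, -1))), -1)) = Mul(Rational(-1, 3), Pow(Add(1, Mul(18, Rational(-1, 8))), -1)) = Mul(Rational(-1, 3), Pow(Add(1, Rational(-9, 4)), -1)) = Mul(Rational(-1, 3), Pow(Rational(-5, 4), -1)) = Mul(Rational(-1, 3), Rational(-4, 5)) = Rational(4, 15) ≈ 0.26667)
Function('z')(X, G) = Add(119, Mul(G, X), Mul(G, Add(G, Mul(-1, X)))) (Function('z')(X, G) = Add(Add(Mul(G, X), Mul(G, Add(G, Mul(-1, X)))), 119) = Add(119, Mul(G, X), Mul(G, Add(G, Mul(-1, X)))))
Add(B, Function('z')(8, -37)) = Add(Rational(4, 15), Add(119, Pow(-37, 2))) = Add(Rational(4, 15), Add(119, 1369)) = Add(Rational(4, 15), 1488) = Rational(22324, 15)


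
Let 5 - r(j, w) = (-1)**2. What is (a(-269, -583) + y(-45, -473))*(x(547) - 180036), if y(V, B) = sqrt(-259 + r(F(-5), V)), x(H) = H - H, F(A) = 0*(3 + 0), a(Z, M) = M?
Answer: 104960988 - 180036*I*sqrt(255) ≈ 1.0496e+8 - 2.8749e+6*I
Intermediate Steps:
F(A) = 0 (F(A) = 0*3 = 0)
r(j, w) = 4 (r(j, w) = 5 - 1*(-1)**2 = 5 - 1*1 = 5 - 1 = 4)
x(H) = 0
y(V, B) = I*sqrt(255) (y(V, B) = sqrt(-259 + 4) = sqrt(-255) = I*sqrt(255))
(a(-269, -583) + y(-45, -473))*(x(547) - 180036) = (-583 + I*sqrt(255))*(0 - 180036) = (-583 + I*sqrt(255))*(-180036) = 104960988 - 180036*I*sqrt(255)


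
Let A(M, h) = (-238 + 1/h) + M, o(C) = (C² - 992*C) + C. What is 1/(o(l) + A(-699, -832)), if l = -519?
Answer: 832/651250495 ≈ 1.2775e-6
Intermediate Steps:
o(C) = C² - 991*C
A(M, h) = -238 + M + 1/h
1/(o(l) + A(-699, -832)) = 1/(-519*(-991 - 519) + (-238 - 699 + 1/(-832))) = 1/(-519*(-1510) + (-238 - 699 - 1/832)) = 1/(783690 - 779585/832) = 1/(651250495/832) = 832/651250495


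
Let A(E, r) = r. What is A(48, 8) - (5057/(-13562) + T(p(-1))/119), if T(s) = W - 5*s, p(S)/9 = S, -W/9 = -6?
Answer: 12170169/1613878 ≈ 7.5409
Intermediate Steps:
W = 54 (W = -9*(-6) = 54)
p(S) = 9*S
T(s) = 54 - 5*s
A(48, 8) - (5057/(-13562) + T(p(-1))/119) = 8 - (5057/(-13562) + (54 - 45*(-1))/119) = 8 - (5057*(-1/13562) + (54 - 5*(-9))*(1/119)) = 8 - (-5057/13562 + (54 + 45)*(1/119)) = 8 - (-5057/13562 + 99*(1/119)) = 8 - (-5057/13562 + 99/119) = 8 - 1*740855/1613878 = 8 - 740855/1613878 = 12170169/1613878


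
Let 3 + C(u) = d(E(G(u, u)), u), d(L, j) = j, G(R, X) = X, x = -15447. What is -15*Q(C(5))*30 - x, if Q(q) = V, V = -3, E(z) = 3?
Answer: 16797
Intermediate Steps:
C(u) = -3 + u
Q(q) = -3
-15*Q(C(5))*30 - x = -15*(-3)*30 - 1*(-15447) = 45*30 + 15447 = 1350 + 15447 = 16797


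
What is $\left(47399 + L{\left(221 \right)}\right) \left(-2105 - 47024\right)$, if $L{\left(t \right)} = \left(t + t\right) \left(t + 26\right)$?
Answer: $-7692274917$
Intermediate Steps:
$L{\left(t \right)} = 2 t \left(26 + t\right)$
$\left(47399 + L{\left(221 \right)}\right) \left(-2105 - 47024\right) = \left(47399 + 2 \cdot 221 \left(26 + 221\right)\right) \left(-2105 - 47024\right) = \left(47399 + 2 \cdot 221 \cdot 247\right) \left(-49129\right) = \left(47399 + 109174\right) \left(-49129\right) = 156573 \left(-49129\right) = -7692274917$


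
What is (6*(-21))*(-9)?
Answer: 1134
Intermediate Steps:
(6*(-21))*(-9) = -126*(-9) = 1134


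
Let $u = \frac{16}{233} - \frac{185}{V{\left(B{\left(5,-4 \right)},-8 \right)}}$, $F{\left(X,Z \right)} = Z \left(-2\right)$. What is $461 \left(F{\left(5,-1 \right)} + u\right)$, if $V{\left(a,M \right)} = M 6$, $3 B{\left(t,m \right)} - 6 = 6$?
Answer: $\frac{30537101}{11184} \approx 2730.4$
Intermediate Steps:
$B{\left(t,m \right)} = 4$ ($B{\left(t,m \right)} = 2 + \frac{1}{3} \cdot 6 = 2 + 2 = 4$)
$F{\left(X,Z \right)} = - 2 Z$
$V{\left(a,M \right)} = 6 M$
$u = \frac{43873}{11184}$ ($u = \frac{16}{233} - \frac{185}{6 \left(-8\right)} = 16 \cdot \frac{1}{233} - \frac{185}{-48} = \frac{16}{233} - - \frac{185}{48} = \frac{16}{233} + \frac{185}{48} = \frac{43873}{11184} \approx 3.9228$)
$461 \left(F{\left(5,-1 \right)} + u\right) = 461 \left(\left(-2\right) \left(-1\right) + \frac{43873}{11184}\right) = 461 \left(2 + \frac{43873}{11184}\right) = 461 \cdot \frac{66241}{11184} = \frac{30537101}{11184}$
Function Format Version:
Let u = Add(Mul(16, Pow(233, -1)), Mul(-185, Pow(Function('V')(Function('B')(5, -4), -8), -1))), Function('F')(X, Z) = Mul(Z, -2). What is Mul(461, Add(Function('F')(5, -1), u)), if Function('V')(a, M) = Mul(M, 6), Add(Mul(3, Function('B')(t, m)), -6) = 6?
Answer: Rational(30537101, 11184) ≈ 2730.4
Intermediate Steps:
Function('B')(t, m) = 4 (Function('B')(t, m) = Add(2, Mul(Rational(1, 3), 6)) = Add(2, 2) = 4)
Function('F')(X, Z) = Mul(-2, Z)
Function('V')(a, M) = Mul(6, M)
u = Rational(43873, 11184) (u = Add(Mul(16, Pow(233, -1)), Mul(-185, Pow(Mul(6, -8), -1))) = Add(Mul(16, Rational(1, 233)), Mul(-185, Pow(-48, -1))) = Add(Rational(16, 233), Mul(-185, Rational(-1, 48))) = Add(Rational(16, 233), Rational(185, 48)) = Rational(43873, 11184) ≈ 3.9228)
Mul(461, Add(Function('F')(5, -1), u)) = Mul(461, Add(Mul(-2, -1), Rational(43873, 11184))) = Mul(461, Add(2, Rational(43873, 11184))) = Mul(461, Rational(66241, 11184)) = Rational(30537101, 11184)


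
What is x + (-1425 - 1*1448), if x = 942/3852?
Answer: -1844309/642 ≈ -2872.8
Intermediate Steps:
x = 157/642 (x = 942*(1/3852) = 157/642 ≈ 0.24455)
x + (-1425 - 1*1448) = 157/642 + (-1425 - 1*1448) = 157/642 + (-1425 - 1448) = 157/642 - 2873 = -1844309/642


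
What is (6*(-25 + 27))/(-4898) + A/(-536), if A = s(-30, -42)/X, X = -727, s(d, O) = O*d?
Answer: 186927/238576682 ≈ 0.00078351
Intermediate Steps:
A = -1260/727 (A = -42*(-30)/(-727) = 1260*(-1/727) = -1260/727 ≈ -1.7332)
(6*(-25 + 27))/(-4898) + A/(-536) = (6*(-25 + 27))/(-4898) - 1260/727/(-536) = (6*2)*(-1/4898) - 1260/727*(-1/536) = 12*(-1/4898) + 315/97418 = -6/2449 + 315/97418 = 186927/238576682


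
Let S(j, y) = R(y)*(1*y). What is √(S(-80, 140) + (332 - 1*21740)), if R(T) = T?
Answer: 4*I*√113 ≈ 42.521*I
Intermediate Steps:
S(j, y) = y² (S(j, y) = y*(1*y) = y*y = y²)
√(S(-80, 140) + (332 - 1*21740)) = √(140² + (332 - 1*21740)) = √(19600 + (332 - 21740)) = √(19600 - 21408) = √(-1808) = 4*I*√113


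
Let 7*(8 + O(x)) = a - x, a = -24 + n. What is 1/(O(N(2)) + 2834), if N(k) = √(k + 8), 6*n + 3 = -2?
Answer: 4978806/14052442489 + 252*√10/14052442489 ≈ 0.00035436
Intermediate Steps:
n = -⅚ (n = -½ + (⅙)*(-2) = -½ - ⅓ = -⅚ ≈ -0.83333)
a = -149/6 (a = -24 - ⅚ = -149/6 ≈ -24.833)
N(k) = √(8 + k)
O(x) = -485/42 - x/7 (O(x) = -8 + (-149/6 - x)/7 = -8 + (-149/42 - x/7) = -485/42 - x/7)
1/(O(N(2)) + 2834) = 1/((-485/42 - √(8 + 2)/7) + 2834) = 1/((-485/42 - √10/7) + 2834) = 1/(118543/42 - √10/7)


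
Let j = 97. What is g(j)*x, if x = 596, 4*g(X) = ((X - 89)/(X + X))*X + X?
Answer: 15049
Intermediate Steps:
g(X) = -89/8 + 3*X/8 (g(X) = (((X - 89)/(X + X))*X + X)/4 = (((-89 + X)/((2*X)))*X + X)/4 = (((-89 + X)*(1/(2*X)))*X + X)/4 = (((-89 + X)/(2*X))*X + X)/4 = ((-89/2 + X/2) + X)/4 = (-89/2 + 3*X/2)/4 = -89/8 + 3*X/8)
g(j)*x = (-89/8 + (3/8)*97)*596 = (-89/8 + 291/8)*596 = (101/4)*596 = 15049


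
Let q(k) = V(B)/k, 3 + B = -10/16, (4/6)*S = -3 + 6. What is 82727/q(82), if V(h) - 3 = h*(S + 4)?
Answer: -108537824/445 ≈ -2.4391e+5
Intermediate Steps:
S = 9/2 (S = 3*(-3 + 6)/2 = (3/2)*3 = 9/2 ≈ 4.5000)
B = -29/8 (B = -3 - 10/16 = -3 - 10*1/16 = -3 - 5/8 = -29/8 ≈ -3.6250)
V(h) = 3 + 17*h/2 (V(h) = 3 + h*(9/2 + 4) = 3 + h*(17/2) = 3 + 17*h/2)
q(k) = -445/(16*k) (q(k) = (3 + (17/2)*(-29/8))/k = (3 - 493/16)/k = -445/(16*k))
82727/q(82) = 82727/((-445/16/82)) = 82727/((-445/16*1/82)) = 82727/(-445/1312) = 82727*(-1312/445) = -108537824/445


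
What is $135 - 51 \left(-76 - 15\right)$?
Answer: $4776$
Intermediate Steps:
$135 - 51 \left(-76 - 15\right) = 135 - -4641 = 135 + 4641 = 4776$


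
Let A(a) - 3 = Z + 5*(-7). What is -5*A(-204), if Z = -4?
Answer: 180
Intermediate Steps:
A(a) = -36 (A(a) = 3 + (-4 + 5*(-7)) = 3 + (-4 - 35) = 3 - 39 = -36)
-5*A(-204) = -5*(-36) = 180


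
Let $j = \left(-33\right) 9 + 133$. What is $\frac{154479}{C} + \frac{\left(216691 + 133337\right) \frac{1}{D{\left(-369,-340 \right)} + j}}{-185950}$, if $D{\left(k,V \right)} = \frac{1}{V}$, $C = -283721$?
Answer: $- \frac{52266328644471}{98061145811065} \approx -0.533$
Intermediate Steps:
$j = -164$ ($j = -297 + 133 = -164$)
$\frac{154479}{C} + \frac{\left(216691 + 133337\right) \frac{1}{D{\left(-369,-340 \right)} + j}}{-185950} = \frac{154479}{-283721} + \frac{\left(216691 + 133337\right) \frac{1}{\frac{1}{-340} - 164}}{-185950} = 154479 \left(- \frac{1}{283721}\right) + \frac{350028}{- \frac{1}{340} - 164} \left(- \frac{1}{185950}\right) = - \frac{154479}{283721} + \frac{350028}{- \frac{55761}{340}} \left(- \frac{1}{185950}\right) = - \frac{154479}{283721} + 350028 \left(- \frac{340}{55761}\right) \left(- \frac{1}{185950}\right) = - \frac{154479}{283721} - - \frac{3966984}{345625265} = - \frac{154479}{283721} + \frac{3966984}{345625265} = - \frac{52266328644471}{98061145811065}$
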